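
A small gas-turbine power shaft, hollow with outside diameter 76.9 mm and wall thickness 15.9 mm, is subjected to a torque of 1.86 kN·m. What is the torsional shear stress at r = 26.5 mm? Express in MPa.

J = π(d_o⁴ − d_i⁴)/32 = π(0.0769⁴ − 0.0451⁴)/32 = 3.027×10^-6 m⁴.
Shear stress varies linearly with radius: τ = T·r/J = 1860 × 0.0265 / 3.027×10^-6 = 1.628×10^7 Pa.

16.3 MPa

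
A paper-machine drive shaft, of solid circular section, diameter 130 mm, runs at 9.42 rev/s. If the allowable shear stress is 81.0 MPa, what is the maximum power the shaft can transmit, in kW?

2070 kW

J = πd⁴/32 = π(0.130)⁴/32 = 2.804×10^-5 m⁴.
T_max = τ_allow·J/r = 8.10×10^7 × 2.804×10^-5 / 0.0650 = 34940 N·m.
ω = 2π·9.42 = 59.19 rad/s, so P_max = T_max·ω = 2.068×10^6 W.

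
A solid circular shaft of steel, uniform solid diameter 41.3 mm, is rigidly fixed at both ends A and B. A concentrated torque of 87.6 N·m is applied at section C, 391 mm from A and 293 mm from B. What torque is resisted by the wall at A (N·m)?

With uniform GJ and both ends fixed, compatibility θ_AC = θ_CB gives T_A·a = T_B·b, together with T_A + T_B = T₀.
T_A = T₀·b/(a+b) = 87.60·293/684.0 = 37.52 N·m; T_B = 50.08 N·m.

37.5 N·m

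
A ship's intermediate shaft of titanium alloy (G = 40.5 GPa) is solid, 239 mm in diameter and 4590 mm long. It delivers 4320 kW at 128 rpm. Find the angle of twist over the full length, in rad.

ω = 2π·128/60 = 13.40 rad/s, so T = P/ω = 4320×10³ / 13.40 = 322300 N·m.
J = πd⁴/32 = π(0.239)⁴/32 = 3.203×10^-4 m⁴.
θ = T·L/(G·J) = 322300 × 4.59 / (40.5×10⁹ × 3.203×10^-4) = 0.1140 rad.

0.114 rad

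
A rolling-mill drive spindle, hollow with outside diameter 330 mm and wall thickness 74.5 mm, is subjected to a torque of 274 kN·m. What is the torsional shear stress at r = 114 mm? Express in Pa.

2.95e7 Pa

J = π(d_o⁴ − d_i⁴)/32 = π(0.330⁴ − 0.181⁴)/32 = 1.059×10^-3 m⁴.
Shear stress varies linearly with radius: τ = T·r/J = 274000 × 0.114 / 1.059×10^-3 = 2.950×10^7 Pa.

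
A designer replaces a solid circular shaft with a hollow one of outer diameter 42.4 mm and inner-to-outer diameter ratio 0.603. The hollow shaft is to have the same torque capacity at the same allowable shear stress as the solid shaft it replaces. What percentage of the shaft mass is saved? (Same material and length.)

Equal τ_max and T ⇒ the solid shaft needs d_s³ = d_o³(1−k⁴), so d_s = 42.4·(1−0.603⁴)^(1/3) = 40.44 mm.
Area ratio A_h/A_s = d_o²(1−k²)/d_s² = (1−k²)/(1−k⁴)^(2/3) = 0.6995.
Mass saving = 1 − 0.6995 = 30.1 %.

30.1 %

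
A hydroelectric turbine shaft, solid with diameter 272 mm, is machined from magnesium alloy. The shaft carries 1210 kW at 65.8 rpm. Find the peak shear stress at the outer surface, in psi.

ω = 2π·65.8/60 = 6.891 rad/s, so T = P/ω = 1210×10³ / 6.891 = 175600 N·m.
J = πd⁴/32 = π(0.272)⁴/32 = 5.374×10^-4 m⁴.
τ_max = T·r/J = 175600 × 0.136 / 5.374×10^-4 = 4.444×10^7 Pa.

6450 psi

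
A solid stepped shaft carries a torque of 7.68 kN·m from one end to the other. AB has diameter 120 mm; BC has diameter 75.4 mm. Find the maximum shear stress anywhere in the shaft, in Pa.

Under the same torque, τ_max = 16T/(πd³) is largest where d is smallest — segment BC (d = 75.4 mm).
τ_max = 16·7680/(π·(0.0754)³) = 9.125×10^7 Pa.

9.12e7 Pa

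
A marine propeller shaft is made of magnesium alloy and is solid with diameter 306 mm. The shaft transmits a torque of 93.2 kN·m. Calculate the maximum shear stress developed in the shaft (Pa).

1.66e7 Pa

J = πd⁴/32 = π(0.306)⁴/32 = 8.608×10^-4 m⁴.
τ_max = T·r/J = 93200 × 0.153 / 8.608×10^-4 = 1.657×10^7 Pa.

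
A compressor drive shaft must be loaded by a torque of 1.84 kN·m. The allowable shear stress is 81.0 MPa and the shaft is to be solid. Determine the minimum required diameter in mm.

48.7 mm

For a solid shaft τ_max = 16T/(πd³), so d = (16T/(π τ_allow))^(1/3) = (16·1840/(π·8.10×10^7))^(1/3) = 0.04873 m.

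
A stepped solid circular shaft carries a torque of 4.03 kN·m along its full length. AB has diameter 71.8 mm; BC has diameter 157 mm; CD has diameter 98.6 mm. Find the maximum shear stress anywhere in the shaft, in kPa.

55500 kPa

Under the same torque, τ_max = 16T/(πd³) is largest where d is smallest — segment AB (d = 71.8 mm).
τ_max = 16·4030/(π·(0.0718)³) = 5.545×10^7 Pa.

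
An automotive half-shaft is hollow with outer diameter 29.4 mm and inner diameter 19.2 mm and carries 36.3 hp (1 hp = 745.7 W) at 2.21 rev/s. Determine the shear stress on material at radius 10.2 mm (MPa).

ω = 2π·2.21 = 13.89 rad/s, so T = P/ω = 36.3×745.7 / 13.89 = 1949 N·m.
J = π(d_o⁴ − d_i⁴)/32 = π(0.0294⁴ − 0.0192⁴)/32 = 6.001×10^-8 m⁴.
Shear stress varies linearly with radius: τ = T·r/J = 1949 × 0.0102 / 6.001×10^-8 = 3.314×10^8 Pa.

331 MPa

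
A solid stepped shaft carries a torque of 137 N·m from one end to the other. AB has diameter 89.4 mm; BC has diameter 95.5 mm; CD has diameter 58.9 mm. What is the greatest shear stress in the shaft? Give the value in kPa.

3410 kPa

Under the same torque, τ_max = 16T/(πd³) is largest where d is smallest — segment CD (d = 58.9 mm).
τ_max = 16·137.0/(π·(0.0589)³) = 3.415×10^6 Pa.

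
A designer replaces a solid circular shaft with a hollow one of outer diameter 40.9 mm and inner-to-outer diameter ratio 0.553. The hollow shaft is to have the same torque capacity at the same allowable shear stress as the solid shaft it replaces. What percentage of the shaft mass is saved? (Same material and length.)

Equal τ_max and T ⇒ the solid shaft needs d_s³ = d_o³(1−k⁴), so d_s = 40.9·(1−0.553⁴)^(1/3) = 39.58 mm.
Area ratio A_h/A_s = d_o²(1−k²)/d_s² = (1−k²)/(1−k⁴)^(2/3) = 0.7412.
Mass saving = 1 − 0.7412 = 25.9 %.

25.9 %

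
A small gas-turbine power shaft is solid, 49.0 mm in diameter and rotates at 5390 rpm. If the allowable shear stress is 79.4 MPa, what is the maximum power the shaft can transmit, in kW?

J = πd⁴/32 = π(0.0490)⁴/32 = 5.660×10^-7 m⁴.
T_max = τ_allow·J/r = 7.94×10^7 × 5.660×10^-7 / 0.0245 = 1834 N·m.
ω = 2π·5390/60 = 564.4 rad/s, so P_max = T_max·ω = 1.035×10^6 W.

1040 kW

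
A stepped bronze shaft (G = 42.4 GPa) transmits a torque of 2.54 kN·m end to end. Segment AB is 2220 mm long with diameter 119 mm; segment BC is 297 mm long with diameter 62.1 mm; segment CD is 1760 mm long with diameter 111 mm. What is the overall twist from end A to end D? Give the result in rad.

0.0260 rad

J_AB = π(0.119)⁴/32 = 1.97×10^-5 m⁴; J_BC = π(0.0621)⁴/32 = 1.46×10^-6 m⁴; J_CD = π(0.111)⁴/32 = 1.49×10^-5 m⁴.
θ = (T/G)·Σ L_i/J_i = (2540/42.4×10⁹)·(2.22/1.97×10^-5 + 0.297/1.46×10^-6 + 1.76/1.49×10^-5) = 0.02602 rad.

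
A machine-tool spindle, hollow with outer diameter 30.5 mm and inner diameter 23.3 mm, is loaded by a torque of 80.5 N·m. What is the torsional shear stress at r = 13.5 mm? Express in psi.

J = π(d_o⁴ − d_i⁴)/32 = π(0.0305⁴ − 0.0233⁴)/32 = 5.602×10^-8 m⁴.
Shear stress varies linearly with radius: τ = T·r/J = 80.50 × 0.0135 / 5.602×10^-8 = 1.940×10^7 Pa.

2810 psi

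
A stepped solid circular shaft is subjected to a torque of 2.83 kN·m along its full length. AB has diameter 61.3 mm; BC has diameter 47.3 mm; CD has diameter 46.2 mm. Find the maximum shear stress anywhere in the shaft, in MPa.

146 MPa

Under the same torque, τ_max = 16T/(πd³) is largest where d is smallest — segment CD (d = 46.2 mm).
τ_max = 16·2830/(π·(0.0462)³) = 1.462×10^8 Pa.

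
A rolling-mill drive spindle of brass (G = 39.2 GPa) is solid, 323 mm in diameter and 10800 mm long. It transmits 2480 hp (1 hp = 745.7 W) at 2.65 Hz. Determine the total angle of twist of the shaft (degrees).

ω = 2π·2.65 = 16.65 rad/s, so T = P/ω = 2480×745.7 / 16.65 = 111100 N·m.
J = πd⁴/32 = π(0.323)⁴/32 = 1.069×10^-3 m⁴.
θ = T·L/(G·J) = 111100 × 10.8 / (39.2×10⁹ × 1.069×10^-3) = 0.02864 rad.

1.64°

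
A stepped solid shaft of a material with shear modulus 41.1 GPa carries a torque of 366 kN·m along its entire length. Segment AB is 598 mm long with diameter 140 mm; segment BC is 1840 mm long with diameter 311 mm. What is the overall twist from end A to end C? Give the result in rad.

0.159 rad

J_AB = π(0.140)⁴/32 = 3.77×10^-5 m⁴; J_BC = π(0.311)⁴/32 = 9.18×10^-4 m⁴.
θ = (T/G)·Σ L_i/J_i = (366000/41.1×10⁹)·(0.598/3.77×10^-5 + 1.84/9.18×10^-4) = 0.1590 rad.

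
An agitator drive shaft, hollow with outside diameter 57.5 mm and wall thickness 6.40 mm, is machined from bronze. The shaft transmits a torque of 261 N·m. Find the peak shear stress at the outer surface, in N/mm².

J = π(d_o⁴ − d_i⁴)/32 = π(0.0575⁴ − 0.0447⁴)/32 = 6.812×10^-7 m⁴.
τ_max = T·r/J = 261.0 × 0.0288 / 6.812×10^-7 = 1.102×10^7 Pa.

11.0 N/mm²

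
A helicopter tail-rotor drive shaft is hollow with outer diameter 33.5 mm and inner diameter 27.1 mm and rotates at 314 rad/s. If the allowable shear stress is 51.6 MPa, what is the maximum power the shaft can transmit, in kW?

J = π(d_o⁴ − d_i⁴)/32 = π(0.0335⁴ − 0.0271⁴)/32 = 7.069×10^-8 m⁴.
T_max = τ_allow·J/r = 5.16×10^7 × 7.069×10^-8 / 0.0168 = 217.8 N·m.
ω = 314 rad/s, so P_max = T_max·ω = 6.838×10^4 W.

68.4 kW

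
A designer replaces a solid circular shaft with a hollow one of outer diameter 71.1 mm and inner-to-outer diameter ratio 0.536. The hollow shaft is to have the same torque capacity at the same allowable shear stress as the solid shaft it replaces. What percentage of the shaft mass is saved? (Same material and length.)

24.5 %

Equal τ_max and T ⇒ the solid shaft needs d_s³ = d_o³(1−k⁴), so d_s = 71.1·(1−0.536⁴)^(1/3) = 69.09 mm.
Area ratio A_h/A_s = d_o²(1−k²)/d_s² = (1−k²)/(1−k⁴)^(2/3) = 0.7548.
Mass saving = 1 − 0.7548 = 24.5 %.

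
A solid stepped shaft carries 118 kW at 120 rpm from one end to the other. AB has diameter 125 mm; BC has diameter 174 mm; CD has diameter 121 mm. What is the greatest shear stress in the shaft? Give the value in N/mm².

27.0 N/mm²

ω = 2π·120/60 = 12.57 rad/s, so T = P/ω = 118×10³ / 12.57 = 9390 N·m.
Under the same torque, τ_max = 16T/(πd³) is largest where d is smallest — segment CD (d = 121 mm).
τ_max = 16·9390/(π·(0.121)³) = 2.700×10^7 Pa.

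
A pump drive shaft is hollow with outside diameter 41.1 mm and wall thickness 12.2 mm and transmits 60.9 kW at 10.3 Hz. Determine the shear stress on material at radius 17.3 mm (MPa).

59.7 MPa

ω = 2π·10.3 = 64.72 rad/s, so T = P/ω = 60.9×10³ / 64.72 = 941.0 N·m.
J = π(d_o⁴ − d_i⁴)/32 = π(0.0411⁴ − 0.0167⁴)/32 = 2.725×10^-7 m⁴.
Shear stress varies linearly with radius: τ = T·r/J = 941.0 × 0.0173 / 2.725×10^-7 = 5.974×10^7 Pa.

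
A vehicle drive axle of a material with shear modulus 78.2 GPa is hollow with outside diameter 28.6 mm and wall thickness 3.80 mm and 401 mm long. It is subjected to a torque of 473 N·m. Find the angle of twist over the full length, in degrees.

2.98°

J = π(d_o⁴ − d_i⁴)/32 = π(0.0286⁴ − 0.0210⁴)/32 = 4.659×10^-8 m⁴.
θ = T·L/(G·J) = 473.0 × 0.401 / (78.2×10⁹ × 4.659×10^-8) = 0.05206 rad.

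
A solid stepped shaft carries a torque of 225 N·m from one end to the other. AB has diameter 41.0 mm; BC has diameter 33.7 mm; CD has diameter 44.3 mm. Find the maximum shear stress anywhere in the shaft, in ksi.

4.34 ksi

Under the same torque, τ_max = 16T/(πd³) is largest where d is smallest — segment BC (d = 33.7 mm).
τ_max = 16·225.0/(π·(0.0337)³) = 2.994×10^7 Pa.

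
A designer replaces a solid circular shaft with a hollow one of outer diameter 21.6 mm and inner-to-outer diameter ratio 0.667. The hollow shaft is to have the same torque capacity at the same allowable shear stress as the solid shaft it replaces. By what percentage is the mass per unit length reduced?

Equal τ_max and T ⇒ the solid shaft needs d_s³ = d_o³(1−k⁴), so d_s = 21.6·(1−0.667⁴)^(1/3) = 20.07 mm.
Area ratio A_h/A_s = d_o²(1−k²)/d_s² = (1−k²)/(1−k⁴)^(2/3) = 0.6430.
Mass saving = 1 − 0.6430 = 35.7 %.

35.7 %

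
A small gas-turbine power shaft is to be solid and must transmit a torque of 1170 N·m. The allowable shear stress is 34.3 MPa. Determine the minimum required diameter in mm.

For a solid shaft τ_max = 16T/(πd³), so d = (16T/(π τ_allow))^(1/3) = (16·1170/(π·3.43×10^7))^(1/3) = 0.05580 m.

55.8 mm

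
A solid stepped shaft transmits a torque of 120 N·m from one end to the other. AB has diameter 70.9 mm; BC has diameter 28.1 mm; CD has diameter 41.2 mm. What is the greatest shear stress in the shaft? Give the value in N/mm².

Under the same torque, τ_max = 16T/(πd³) is largest where d is smallest — segment BC (d = 28.1 mm).
τ_max = 16·120.0/(π·(0.0281)³) = 2.754×10^7 Pa.

27.5 N/mm²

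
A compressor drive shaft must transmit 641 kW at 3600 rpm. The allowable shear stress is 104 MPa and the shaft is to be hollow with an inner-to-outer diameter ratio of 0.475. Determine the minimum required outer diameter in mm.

ω = 2π·3600/60 = 377.0 rad/s, so T = P/ω = 641×10³ / 377.0 = 1700 N·m.
For a hollow shaft with d_i/d_o = 0.475: τ_max = 16T/(π d_o³ (1−k⁴)), so d_o = [16T/(π τ_allow (1−k⁴))]^(1/3) = [16·1700/(π·1.04×10^8·0.9491)]^(1/3) = 0.04443 m.

44.4 mm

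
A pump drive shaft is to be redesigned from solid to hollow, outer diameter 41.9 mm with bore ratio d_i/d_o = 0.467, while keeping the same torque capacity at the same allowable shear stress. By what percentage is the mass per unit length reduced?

Equal τ_max and T ⇒ the solid shaft needs d_s³ = d_o³(1−k⁴), so d_s = 41.9·(1−0.467⁴)^(1/3) = 41.22 mm.
Area ratio A_h/A_s = d_o²(1−k²)/d_s² = (1−k²)/(1−k⁴)^(2/3) = 0.8077.
Mass saving = 1 − 0.8077 = 19.2 %.

19.2 %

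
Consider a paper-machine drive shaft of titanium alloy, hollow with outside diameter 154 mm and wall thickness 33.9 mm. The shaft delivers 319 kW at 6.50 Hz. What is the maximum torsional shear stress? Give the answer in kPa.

ω = 2π·6.50 = 40.84 rad/s, so T = P/ω = 319×10³ / 40.84 = 7811 N·m.
J = π(d_o⁴ − d_i⁴)/32 = π(0.154⁴ − 0.0862⁴)/32 = 4.980×10^-5 m⁴.
τ_max = T·r/J = 7811 × 0.0770 / 4.980×10^-5 = 1.208×10^7 Pa.

12100 kPa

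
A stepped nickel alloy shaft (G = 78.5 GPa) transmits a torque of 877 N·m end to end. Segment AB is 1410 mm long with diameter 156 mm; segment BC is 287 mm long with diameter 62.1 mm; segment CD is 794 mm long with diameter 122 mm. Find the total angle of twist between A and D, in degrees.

J_AB = π(0.156)⁴/32 = 5.81×10^-5 m⁴; J_BC = π(0.0621)⁴/32 = 1.46×10^-6 m⁴; J_CD = π(0.122)⁴/32 = 2.17×10^-5 m⁴.
θ = (T/G)·Σ L_i/J_i = (877.0/78.5×10⁹)·(1.41/5.81×10^-5 + 0.287/1.46×10^-6 + 0.794/2.17×10^-5) = 2.875×10^-3 rad.

0.165°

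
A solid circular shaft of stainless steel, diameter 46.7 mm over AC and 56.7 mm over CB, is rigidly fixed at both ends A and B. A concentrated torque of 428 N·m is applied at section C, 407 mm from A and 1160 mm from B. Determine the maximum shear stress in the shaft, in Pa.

1.21e7 Pa

Compatibility: T_A·a/J_AC = T_B·b/J_CB with T_A + T_B = T₀.
J_AC = 4.67×10^-7 m⁴, J_CB = 1.01×10^-6 m⁴, so T_A = T₀·(J_AC/a)/((J_AC/a)+(J_CB/b)) = 242.8 N·m, T_B = 185.2 N·m.
τ in each portion: τ_AC = 1.21×10^7 Pa, τ_CB = 5.17×10^6 Pa; maximum is in AC.
τ_max = T_AC·r/J = 242.8·0.0234/4.67×10^-7 = 1.214×10^7 Pa.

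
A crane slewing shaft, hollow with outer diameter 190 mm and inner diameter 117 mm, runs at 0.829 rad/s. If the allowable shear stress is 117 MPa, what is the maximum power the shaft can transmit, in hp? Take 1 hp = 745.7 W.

150 hp

J = π(d_o⁴ − d_i⁴)/32 = π(0.190⁴ − 0.117⁴)/32 = 1.095×10^-4 m⁴.
T_max = τ_allow·J/r = 1.17×10^8 × 1.095×10^-4 / 0.0950 = 134900 N·m.
ω = 0.829 rad/s, so P_max = T_max·ω = 1.118×10^5 W.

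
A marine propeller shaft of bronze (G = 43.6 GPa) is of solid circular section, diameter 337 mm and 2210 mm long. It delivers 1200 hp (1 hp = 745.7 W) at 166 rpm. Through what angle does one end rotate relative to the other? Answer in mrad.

ω = 2π·166/60 = 17.38 rad/s, so T = P/ω = 1200×745.7 / 17.38 = 51480 N·m.
J = πd⁴/32 = π(0.337)⁴/32 = 1.266×10^-3 m⁴.
θ = T·L/(G·J) = 51480 × 2.21 / (43.6×10⁹ × 1.266×10^-3) = 2.061×10^-3 rad.

2.06 mrad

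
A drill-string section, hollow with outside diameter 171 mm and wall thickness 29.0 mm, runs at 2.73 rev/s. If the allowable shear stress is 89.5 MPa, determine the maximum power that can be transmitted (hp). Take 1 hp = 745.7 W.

1640 hp

J = π(d_o⁴ − d_i⁴)/32 = π(0.171⁴ − 0.113⁴)/32 = 6.794×10^-5 m⁴.
T_max = τ_allow·J/r = 8.95×10^7 × 6.794×10^-5 / 0.0855 = 71110 N·m.
ω = 2π·2.73 = 17.15 rad/s, so P_max = T_max·ω = 1.220×10^6 W.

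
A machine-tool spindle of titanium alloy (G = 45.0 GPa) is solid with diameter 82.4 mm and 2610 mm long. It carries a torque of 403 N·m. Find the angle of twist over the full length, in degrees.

0.296°

J = πd⁴/32 = π(0.0824)⁴/32 = 4.526×10^-6 m⁴.
θ = T·L/(G·J) = 403.0 × 2.61 / (45.0×10⁹ × 4.526×10^-6) = 5.164×10^-3 rad.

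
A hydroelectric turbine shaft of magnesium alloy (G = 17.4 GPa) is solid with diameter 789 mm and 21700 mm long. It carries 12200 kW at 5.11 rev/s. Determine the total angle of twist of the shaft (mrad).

12.5 mrad

ω = 2π·5.11 = 32.11 rad/s, so T = P/ω = 12200×10³ / 32.11 = 380000 N·m.
J = πd⁴/32 = π(0.789)⁴/32 = 0.03805 m⁴.
θ = T·L/(G·J) = 380000 × 21.7 / (17.4×10⁹ × 0.03805) = 0.01246 rad.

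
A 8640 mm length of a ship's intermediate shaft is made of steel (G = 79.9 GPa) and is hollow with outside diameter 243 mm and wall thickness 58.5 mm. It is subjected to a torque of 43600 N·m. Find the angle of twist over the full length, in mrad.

14.8 mrad

J = π(d_o⁴ − d_i⁴)/32 = π(0.243⁴ − 0.126⁴)/32 = 3.176×10^-4 m⁴.
θ = T·L/(G·J) = 43600 × 8.64 / (79.9×10⁹ × 3.176×10^-4) = 0.01485 rad.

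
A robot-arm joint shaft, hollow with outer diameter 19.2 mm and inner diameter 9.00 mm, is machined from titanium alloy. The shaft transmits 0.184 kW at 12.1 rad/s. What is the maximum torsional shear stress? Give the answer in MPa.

11.5 MPa

ω = 12.1 rad/s, so T = P/ω = 0.184×10³ / 12.10 = 15.21 N·m.
J = π(d_o⁴ − d_i⁴)/32 = π(0.0192⁴ − 0.00900⁴)/32 = 1.270×10^-8 m⁴.
τ_max = T·r/J = 15.21 × 0.00960 / 1.270×10^-8 = 1.150×10^7 Pa.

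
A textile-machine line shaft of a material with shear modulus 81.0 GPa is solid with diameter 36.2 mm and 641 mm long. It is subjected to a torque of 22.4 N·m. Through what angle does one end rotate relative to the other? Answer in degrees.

0.0602°

J = πd⁴/32 = π(0.0362)⁴/32 = 1.686×10^-7 m⁴.
θ = T·L/(G·J) = 22.40 × 0.641 / (81.0×10⁹ × 1.686×10^-7) = 1.051×10^-3 rad.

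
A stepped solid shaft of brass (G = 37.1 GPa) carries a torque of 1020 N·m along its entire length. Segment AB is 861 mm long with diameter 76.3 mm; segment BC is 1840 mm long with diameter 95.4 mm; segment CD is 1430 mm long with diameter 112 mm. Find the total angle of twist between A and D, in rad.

J_AB = π(0.0763)⁴/32 = 3.33×10^-6 m⁴; J_BC = π(0.0954)⁴/32 = 8.13×10^-6 m⁴; J_CD = π(0.112)⁴/32 = 1.54×10^-5 m⁴.
θ = (T/G)·Σ L_i/J_i = (1020/37.1×10⁹)·(0.861/3.33×10^-6 + 1.84/8.13×10^-6 + 1.43/1.54×10^-5) = 0.01588 rad.

0.0159 rad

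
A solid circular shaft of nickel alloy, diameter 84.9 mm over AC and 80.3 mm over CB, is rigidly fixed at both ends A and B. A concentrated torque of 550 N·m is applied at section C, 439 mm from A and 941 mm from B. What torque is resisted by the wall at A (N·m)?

Compatibility: T_A·a/J_AC = T_B·b/J_CB with T_A + T_B = T₀.
J_AC = 5.10×10^-6 m⁴, J_CB = 4.08×10^-6 m⁴, so T_A = T₀·(J_AC/a)/((J_AC/a)+(J_CB/b)) = 400.5 N·m, T_B = 149.5 N·m.

400 N·m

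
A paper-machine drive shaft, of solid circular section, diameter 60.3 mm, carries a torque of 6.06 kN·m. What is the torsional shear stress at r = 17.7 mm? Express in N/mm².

82.6 N/mm²

J = πd⁴/32 = π(0.0603)⁴/32 = 1.298×10^-6 m⁴.
Shear stress varies linearly with radius: τ = T·r/J = 6060 × 0.0177 / 1.298×10^-6 = 8.264×10^7 Pa.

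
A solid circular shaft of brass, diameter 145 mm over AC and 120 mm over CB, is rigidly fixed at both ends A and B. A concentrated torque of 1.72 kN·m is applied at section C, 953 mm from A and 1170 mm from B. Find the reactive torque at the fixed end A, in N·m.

Compatibility: T_A·a/J_AC = T_B·b/J_CB with T_A + T_B = T₀.
J_AC = 4.34×10^-5 m⁴, J_CB = 2.04×10^-5 m⁴, so T_A = T₀·(J_AC/a)/((J_AC/a)+(J_CB/b)) = 1244 N·m, T_B = 475.5 N·m.

1240 N·m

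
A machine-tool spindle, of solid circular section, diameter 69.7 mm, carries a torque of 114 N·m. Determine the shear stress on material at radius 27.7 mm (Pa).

1.36e6 Pa

J = πd⁴/32 = π(0.0697)⁴/32 = 2.317×10^-6 m⁴.
Shear stress varies linearly with radius: τ = T·r/J = 114.0 × 0.0277 / 2.317×10^-6 = 1.363×10^6 Pa.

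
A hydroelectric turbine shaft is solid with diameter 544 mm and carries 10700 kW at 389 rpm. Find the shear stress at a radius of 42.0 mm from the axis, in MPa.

1.28 MPa

ω = 2π·389/60 = 40.74 rad/s, so T = P/ω = 10700×10³ / 40.74 = 262700 N·m.
J = πd⁴/32 = π(0.544)⁴/32 = 8.598×10^-3 m⁴.
Shear stress varies linearly with radius: τ = T·r/J = 262700 × 0.0420 / 8.598×10^-3 = 1.283×10^6 Pa.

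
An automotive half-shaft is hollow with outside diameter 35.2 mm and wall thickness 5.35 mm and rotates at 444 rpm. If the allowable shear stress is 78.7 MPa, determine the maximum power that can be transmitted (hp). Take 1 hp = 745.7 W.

32.2 hp

J = π(d_o⁴ − d_i⁴)/32 = π(0.0352⁴ − 0.0245⁴)/32 = 1.153×10^-7 m⁴.
T_max = τ_allow·J/r = 7.87×10^7 × 1.153×10^-7 / 0.0176 = 515.8 N·m.
ω = 2π·444/60 = 46.50 rad/s, so P_max = T_max·ω = 2.398×10^4 W.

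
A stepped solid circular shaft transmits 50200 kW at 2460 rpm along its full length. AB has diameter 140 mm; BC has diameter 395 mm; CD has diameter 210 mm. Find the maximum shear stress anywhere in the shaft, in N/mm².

ω = 2π·2460/60 = 257.6 rad/s, so T = P/ω = 50200×10³ / 257.6 = 194900 N·m.
Under the same torque, τ_max = 16T/(πd³) is largest where d is smallest — segment AB (d = 140 mm).
τ_max = 16·194900/(π·(0.140)³) = 3.617×10^8 Pa.

362 N/mm²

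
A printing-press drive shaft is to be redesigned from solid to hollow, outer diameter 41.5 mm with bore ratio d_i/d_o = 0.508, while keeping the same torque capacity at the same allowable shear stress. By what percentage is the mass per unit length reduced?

Equal τ_max and T ⇒ the solid shaft needs d_s³ = d_o³(1−k⁴), so d_s = 41.5·(1−0.508⁴)^(1/3) = 40.56 mm.
Area ratio A_h/A_s = d_o²(1−k²)/d_s² = (1−k²)/(1−k⁴)^(2/3) = 0.7768.
Mass saving = 1 − 0.7768 = 22.3 %.

22.3 %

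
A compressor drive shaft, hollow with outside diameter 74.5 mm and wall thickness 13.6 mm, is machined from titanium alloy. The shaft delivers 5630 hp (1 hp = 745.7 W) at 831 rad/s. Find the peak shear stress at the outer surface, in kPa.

74300 kPa

ω = 831 rad/s, so T = P/ω = 5630×745.7 / 831.0 = 5052 N·m.
J = π(d_o⁴ − d_i⁴)/32 = π(0.0745⁴ − 0.0473⁴)/32 = 2.533×10^-6 m⁴.
τ_max = T·r/J = 5052 × 0.0372 / 2.533×10^-6 = 7.430×10^7 Pa.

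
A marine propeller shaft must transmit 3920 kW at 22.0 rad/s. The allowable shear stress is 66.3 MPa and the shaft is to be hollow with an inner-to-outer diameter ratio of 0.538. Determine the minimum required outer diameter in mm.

246 mm

ω = 22.0 rad/s, so T = P/ω = 3920×10³ / 22.00 = 178200 N·m.
For a hollow shaft with d_i/d_o = 0.538: τ_max = 16T/(π d_o³ (1−k⁴)), so d_o = [16T/(π τ_allow (1−k⁴))]^(1/3) = [16·178200/(π·6.63×10^7·0.9162)]^(1/3) = 0.2463 m.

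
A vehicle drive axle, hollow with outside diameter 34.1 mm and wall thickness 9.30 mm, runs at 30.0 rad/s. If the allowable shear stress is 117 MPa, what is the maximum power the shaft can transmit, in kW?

26.2 kW

J = π(d_o⁴ − d_i⁴)/32 = π(0.0341⁴ − 0.0155⁴)/32 = 1.271×10^-7 m⁴.
T_max = τ_allow·J/r = 1.17×10^8 × 1.271×10^-7 / 0.0170 = 872.0 N·m.
ω = 30.0 rad/s, so P_max = T_max·ω = 2.616×10^4 W.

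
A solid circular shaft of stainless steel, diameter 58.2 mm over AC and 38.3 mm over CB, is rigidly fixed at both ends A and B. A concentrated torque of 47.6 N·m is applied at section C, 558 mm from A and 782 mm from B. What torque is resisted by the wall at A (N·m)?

42.0 N·m

Compatibility: T_A·a/J_AC = T_B·b/J_CB with T_A + T_B = T₀.
J_AC = 1.13×10^-6 m⁴, J_CB = 2.11×10^-7 m⁴, so T_A = T₀·(J_AC/a)/((J_AC/a)+(J_CB/b)) = 41.98 N·m, T_B = 5.618 N·m.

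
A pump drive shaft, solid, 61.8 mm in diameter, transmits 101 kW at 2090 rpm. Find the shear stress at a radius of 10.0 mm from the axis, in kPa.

3220 kPa

ω = 2π·2090/60 = 218.9 rad/s, so T = P/ω = 101×10³ / 218.9 = 461.5 N·m.
J = πd⁴/32 = π(0.0618)⁴/32 = 1.432×10^-6 m⁴.
Shear stress varies linearly with radius: τ = T·r/J = 461.5 × 0.0100 / 1.432×10^-6 = 3.222×10^6 Pa.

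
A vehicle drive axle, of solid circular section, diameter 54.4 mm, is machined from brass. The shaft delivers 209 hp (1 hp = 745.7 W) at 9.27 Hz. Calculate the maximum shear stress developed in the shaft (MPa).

84.6 MPa

ω = 2π·9.27 = 58.25 rad/s, so T = P/ω = 209×745.7 / 58.25 = 2676 N·m.
J = πd⁴/32 = π(0.0544)⁴/32 = 8.598×10^-7 m⁴.
τ_max = T·r/J = 2676 × 0.0272 / 8.598×10^-7 = 8.465×10^7 Pa.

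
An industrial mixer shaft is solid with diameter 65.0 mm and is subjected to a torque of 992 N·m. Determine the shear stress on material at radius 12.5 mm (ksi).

1.03 ksi

J = πd⁴/32 = π(0.0650)⁴/32 = 1.752×10^-6 m⁴.
Shear stress varies linearly with radius: τ = T·r/J = 992.0 × 0.0125 / 1.752×10^-6 = 7.076×10^6 Pa.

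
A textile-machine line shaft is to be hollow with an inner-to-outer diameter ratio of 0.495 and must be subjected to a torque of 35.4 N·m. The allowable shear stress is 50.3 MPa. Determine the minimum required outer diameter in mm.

15.6 mm

For a hollow shaft with d_i/d_o = 0.495: τ_max = 16T/(π d_o³ (1−k⁴)), so d_o = [16T/(π τ_allow (1−k⁴))]^(1/3) = [16·35.40/(π·5.03×10^7·0.9400)]^(1/3) = 0.01562 m.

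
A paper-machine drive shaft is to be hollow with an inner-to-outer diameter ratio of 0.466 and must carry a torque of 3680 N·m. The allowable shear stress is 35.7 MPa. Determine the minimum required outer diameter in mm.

For a hollow shaft with d_i/d_o = 0.466: τ_max = 16T/(π d_o³ (1−k⁴)), so d_o = [16T/(π τ_allow (1−k⁴))]^(1/3) = [16·3680/(π·3.57×10^7·0.9528)]^(1/3) = 0.08198 m.

82.0 mm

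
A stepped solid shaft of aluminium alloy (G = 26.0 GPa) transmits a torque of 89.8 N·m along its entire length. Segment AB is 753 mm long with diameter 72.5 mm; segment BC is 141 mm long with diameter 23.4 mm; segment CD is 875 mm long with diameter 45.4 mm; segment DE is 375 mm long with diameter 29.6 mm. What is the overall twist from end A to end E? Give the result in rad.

J_AB = π(0.0725)⁴/32 = 2.71×10^-6 m⁴; J_BC = π(0.0234)⁴/32 = 2.94×10^-8 m⁴; J_CD = π(0.0454)⁴/32 = 4.17×10^-7 m⁴; J_DE = π(0.0296)⁴/32 = 7.54×10^-8 m⁴.
θ = (T/G)·Σ L_i/J_i = (89.80/26.0×10⁹)·(0.753/2.71×10^-6 + 0.141/2.94×10^-8 + 0.875/4.17×10^-7 + 0.375/7.54×10^-8) = 0.04194 rad.

0.0419 rad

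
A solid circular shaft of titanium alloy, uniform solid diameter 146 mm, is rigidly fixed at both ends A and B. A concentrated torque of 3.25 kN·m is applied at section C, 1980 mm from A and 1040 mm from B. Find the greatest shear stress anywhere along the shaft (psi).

With uniform GJ and both ends fixed, compatibility θ_AC = θ_CB gives T_A·a = T_B·b, together with T_A + T_B = T₀.
T_A = T₀·b/(a+b) = 3250·1040/3020 = 1119 N·m; T_B = 2131 N·m.
τ in each portion: τ_AC = 1.83×10^6 Pa, τ_CB = 3.49×10^6 Pa; maximum is in CB.
τ_max = T_CB·r/J = 2131·0.0730/4.46×10^-5 = 3.487×10^6 Pa.

506 psi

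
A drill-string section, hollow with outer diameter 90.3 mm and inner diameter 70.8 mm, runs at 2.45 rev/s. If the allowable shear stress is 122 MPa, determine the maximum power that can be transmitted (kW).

J = π(d_o⁴ − d_i⁴)/32 = π(0.0903⁴ − 0.0708⁴)/32 = 4.061×10^-6 m⁴.
T_max = τ_allow·J/r = 1.22×10^8 × 4.061×10^-6 / 0.0451 = 10970 N·m.
ω = 2π·2.45 = 15.39 rad/s, so P_max = T_max·ω = 1.689×10^5 W.

169 kW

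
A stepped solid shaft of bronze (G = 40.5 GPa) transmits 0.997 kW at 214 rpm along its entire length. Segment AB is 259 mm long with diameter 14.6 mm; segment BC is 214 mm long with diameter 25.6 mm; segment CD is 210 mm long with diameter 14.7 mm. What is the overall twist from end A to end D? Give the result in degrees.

6.86°

ω = 2π·214/60 = 22.41 rad/s, so T = P/ω = 0.997×10³ / 22.41 = 44.49 N·m.
J_AB = π(0.0146)⁴/32 = 4.46×10^-9 m⁴; J_BC = π(0.0256)⁴/32 = 4.22×10^-8 m⁴; J_CD = π(0.0147)⁴/32 = 4.58×10^-9 m⁴.
θ = (T/G)·Σ L_i/J_i = (44.49/40.5×10⁹)·(0.259/4.46×10^-9 + 0.214/4.22×10^-8 + 0.210/4.58×10^-9) = 0.1197 rad.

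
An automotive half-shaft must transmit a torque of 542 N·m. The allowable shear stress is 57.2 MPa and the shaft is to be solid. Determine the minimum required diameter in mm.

For a solid shaft τ_max = 16T/(πd³), so d = (16T/(π τ_allow))^(1/3) = (16·542.0/(π·5.72×10^7))^(1/3) = 0.03641 m.

36.4 mm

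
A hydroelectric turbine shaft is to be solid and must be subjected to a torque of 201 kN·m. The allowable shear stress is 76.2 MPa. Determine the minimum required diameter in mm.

For a solid shaft τ_max = 16T/(πd³), so d = (16T/(π τ_allow))^(1/3) = (16·201000/(π·7.62×10^7))^(1/3) = 0.2377 m.

238 mm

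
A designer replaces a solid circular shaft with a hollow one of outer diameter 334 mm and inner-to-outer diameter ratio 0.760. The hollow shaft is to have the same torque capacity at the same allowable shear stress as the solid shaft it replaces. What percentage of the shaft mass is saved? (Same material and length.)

44.6 %

Equal τ_max and T ⇒ the solid shaft needs d_s³ = d_o³(1−k⁴), so d_s = 334·(1−0.760⁴)^(1/3) = 291.7 mm.
Area ratio A_h/A_s = d_o²(1−k²)/d_s² = (1−k²)/(1−k⁴)^(2/3) = 0.5537.
Mass saving = 1 − 0.5537 = 44.6 %.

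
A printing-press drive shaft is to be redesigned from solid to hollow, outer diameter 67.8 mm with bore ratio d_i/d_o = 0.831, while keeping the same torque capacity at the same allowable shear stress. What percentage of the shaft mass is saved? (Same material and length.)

Equal τ_max and T ⇒ the solid shaft needs d_s³ = d_o³(1−k⁴), so d_s = 67.8·(1−0.831⁴)^(1/3) = 54.63 mm.
Area ratio A_h/A_s = d_o²(1−k²)/d_s² = (1−k²)/(1−k⁴)^(2/3) = 0.4766.
Mass saving = 1 − 0.4766 = 52.3 %.

52.3 %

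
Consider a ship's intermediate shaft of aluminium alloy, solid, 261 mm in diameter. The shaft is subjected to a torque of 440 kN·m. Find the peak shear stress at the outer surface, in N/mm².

126 N/mm²

J = πd⁴/32 = π(0.261)⁴/32 = 4.556×10^-4 m⁴.
τ_max = T·r/J = 440000 × 0.131 / 4.556×10^-4 = 1.260×10^8 Pa.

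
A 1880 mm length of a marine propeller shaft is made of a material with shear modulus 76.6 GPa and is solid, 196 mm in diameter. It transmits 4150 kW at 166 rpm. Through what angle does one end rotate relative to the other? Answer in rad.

0.0404 rad

ω = 2π·166/60 = 17.38 rad/s, so T = P/ω = 4150×10³ / 17.38 = 238700 N·m.
J = πd⁴/32 = π(0.196)⁴/32 = 1.449×10^-4 m⁴.
θ = T·L/(G·J) = 238700 × 1.88 / (76.6×10⁹ × 1.449×10^-4) = 0.04044 rad.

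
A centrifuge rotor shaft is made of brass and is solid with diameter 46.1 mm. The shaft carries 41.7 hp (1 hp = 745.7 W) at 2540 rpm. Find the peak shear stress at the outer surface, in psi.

881 psi

ω = 2π·2540/60 = 266.0 rad/s, so T = P/ω = 41.7×745.7 / 266.0 = 116.9 N·m.
J = πd⁴/32 = π(0.0461)⁴/32 = 4.434×10^-7 m⁴.
τ_max = T·r/J = 116.9 × 0.0231 / 4.434×10^-7 = 6.077×10^6 Pa.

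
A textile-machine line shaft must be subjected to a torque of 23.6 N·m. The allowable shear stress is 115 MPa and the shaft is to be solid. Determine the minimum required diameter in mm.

For a solid shaft τ_max = 16T/(πd³), so d = (16T/(π τ_allow))^(1/3) = (16·23.60/(π·1.15×10^8))^(1/3) = 0.01015 m.

10.1 mm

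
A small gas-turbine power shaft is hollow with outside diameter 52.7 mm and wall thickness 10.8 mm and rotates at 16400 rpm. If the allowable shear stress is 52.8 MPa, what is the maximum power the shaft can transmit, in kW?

2290 kW

J = π(d_o⁴ − d_i⁴)/32 = π(0.0527⁴ − 0.0311⁴)/32 = 6.654×10^-7 m⁴.
T_max = τ_allow·J/r = 5.28×10^7 × 6.654×10^-7 / 0.0264 = 1333 N·m.
ω = 2π·16400/60 = 1717 rad/s, so P_max = T_max·ω = 2.290×10^6 W.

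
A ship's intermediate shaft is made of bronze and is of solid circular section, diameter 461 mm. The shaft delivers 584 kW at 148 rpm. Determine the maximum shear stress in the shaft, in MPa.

ω = 2π·148/60 = 15.50 rad/s, so T = P/ω = 584×10³ / 15.50 = 37680 N·m.
J = πd⁴/32 = π(0.461)⁴/32 = 4.434×10^-3 m⁴.
τ_max = T·r/J = 37680 × 0.231 / 4.434×10^-3 = 1.959×10^6 Pa.

1.96 MPa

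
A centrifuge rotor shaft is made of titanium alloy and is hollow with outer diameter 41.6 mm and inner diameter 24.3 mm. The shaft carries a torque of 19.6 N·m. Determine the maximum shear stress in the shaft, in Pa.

1.57e6 Pa

J = π(d_o⁴ − d_i⁴)/32 = π(0.0416⁴ − 0.0243⁴)/32 = 2.598×10^-7 m⁴.
τ_max = T·r/J = 19.60 × 0.0208 / 2.598×10^-7 = 1.569×10^6 Pa.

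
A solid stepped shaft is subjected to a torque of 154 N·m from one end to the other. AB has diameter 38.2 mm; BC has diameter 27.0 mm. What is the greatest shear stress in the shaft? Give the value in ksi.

5.78 ksi

Under the same torque, τ_max = 16T/(πd³) is largest where d is smallest — segment BC (d = 27.0 mm).
τ_max = 16·154.0/(π·(0.0270)³) = 3.985×10^7 Pa.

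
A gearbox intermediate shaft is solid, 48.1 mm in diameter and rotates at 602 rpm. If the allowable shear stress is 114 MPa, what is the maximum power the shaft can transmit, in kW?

157 kW

J = πd⁴/32 = π(0.0481)⁴/32 = 5.255×10^-7 m⁴.
T_max = τ_allow·J/r = 1.14×10^8 × 5.255×10^-7 / 0.0241 = 2491 N·m.
ω = 2π·602/60 = 63.04 rad/s, so P_max = T_max·ω = 1.570×10^5 W.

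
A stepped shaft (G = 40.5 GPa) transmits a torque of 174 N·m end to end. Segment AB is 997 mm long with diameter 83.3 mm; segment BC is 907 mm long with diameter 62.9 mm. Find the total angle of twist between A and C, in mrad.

3.44 mrad

J_AB = π(0.0833)⁴/32 = 4.73×10^-6 m⁴; J_BC = π(0.0629)⁴/32 = 1.54×10^-6 m⁴.
θ = (T/G)·Σ L_i/J_i = (174.0/40.5×10⁹)·(0.997/4.73×10^-6 + 0.907/1.54×10^-6) = 3.442×10^-3 rad.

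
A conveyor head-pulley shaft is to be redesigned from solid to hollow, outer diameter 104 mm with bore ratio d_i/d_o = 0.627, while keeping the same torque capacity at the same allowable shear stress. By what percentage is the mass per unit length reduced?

32.1 %

Equal τ_max and T ⇒ the solid shaft needs d_s³ = d_o³(1−k⁴), so d_s = 104·(1−0.627⁴)^(1/3) = 98.34 mm.
Area ratio A_h/A_s = d_o²(1−k²)/d_s² = (1−k²)/(1−k⁴)^(2/3) = 0.6787.
Mass saving = 1 − 0.6787 = 32.1 %.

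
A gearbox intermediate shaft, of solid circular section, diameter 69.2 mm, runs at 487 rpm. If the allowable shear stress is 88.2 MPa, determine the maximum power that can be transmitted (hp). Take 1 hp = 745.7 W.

392 hp

J = πd⁴/32 = π(0.0692)⁴/32 = 2.251×10^-6 m⁴.
T_max = τ_allow·J/r = 8.82×10^7 × 2.251×10^-6 / 0.0346 = 5739 N·m.
ω = 2π·487/60 = 51.00 rad/s, so P_max = T_max·ω = 2.927×10^5 W.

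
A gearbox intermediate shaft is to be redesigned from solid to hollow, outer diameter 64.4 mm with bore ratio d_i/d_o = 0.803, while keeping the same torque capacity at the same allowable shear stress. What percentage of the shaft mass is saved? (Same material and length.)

49.2 %

Equal τ_max and T ⇒ the solid shaft needs d_s³ = d_o³(1−k⁴), so d_s = 64.4·(1−0.803⁴)^(1/3) = 53.84 mm.
Area ratio A_h/A_s = d_o²(1−k²)/d_s² = (1−k²)/(1−k⁴)^(2/3) = 0.5082.
Mass saving = 1 − 0.5082 = 49.2 %.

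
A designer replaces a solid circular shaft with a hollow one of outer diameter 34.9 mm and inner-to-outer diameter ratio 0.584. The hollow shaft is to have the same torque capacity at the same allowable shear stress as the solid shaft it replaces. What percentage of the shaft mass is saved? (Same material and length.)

Equal τ_max and T ⇒ the solid shaft needs d_s³ = d_o³(1−k⁴), so d_s = 34.9·(1−0.584⁴)^(1/3) = 33.49 mm.
Area ratio A_h/A_s = d_o²(1−k²)/d_s² = (1−k²)/(1−k⁴)^(2/3) = 0.7156.
Mass saving = 1 − 0.7156 = 28.4 %.

28.4 %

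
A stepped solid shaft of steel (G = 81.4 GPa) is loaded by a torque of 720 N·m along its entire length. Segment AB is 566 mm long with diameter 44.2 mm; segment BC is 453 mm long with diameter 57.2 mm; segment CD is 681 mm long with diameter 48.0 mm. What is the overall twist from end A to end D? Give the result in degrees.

1.65°

J_AB = π(0.0442)⁴/32 = 3.75×10^-7 m⁴; J_BC = π(0.0572)⁴/32 = 1.05×10^-6 m⁴; J_CD = π(0.0480)⁴/32 = 5.21×10^-7 m⁴.
θ = (T/G)·Σ L_i/J_i = (720.0/81.4×10⁹)·(0.566/3.75×10^-7 + 0.453/1.05×10^-6 + 0.681/5.21×10^-7) = 0.02873 rad.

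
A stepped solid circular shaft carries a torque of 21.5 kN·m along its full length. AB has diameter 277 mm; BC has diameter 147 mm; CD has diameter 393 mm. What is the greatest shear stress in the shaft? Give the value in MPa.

Under the same torque, τ_max = 16T/(πd³) is largest where d is smallest — segment BC (d = 147 mm).
τ_max = 16·21500/(π·(0.147)³) = 3.447×10^7 Pa.

34.5 MPa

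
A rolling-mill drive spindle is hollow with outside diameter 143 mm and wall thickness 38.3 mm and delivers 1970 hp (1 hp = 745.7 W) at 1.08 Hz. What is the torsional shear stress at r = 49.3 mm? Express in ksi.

ω = 2π·1.08 = 6.786 rad/s, so T = P/ω = 1970×745.7 / 6.786 = 216500 N·m.
J = π(d_o⁴ − d_i⁴)/32 = π(0.143⁴ − 0.0664⁴)/32 = 3.914×10^-5 m⁴.
Shear stress varies linearly with radius: τ = T·r/J = 216500 × 0.0493 / 3.914×10^-5 = 2.726×10^8 Pa.

39.5 ksi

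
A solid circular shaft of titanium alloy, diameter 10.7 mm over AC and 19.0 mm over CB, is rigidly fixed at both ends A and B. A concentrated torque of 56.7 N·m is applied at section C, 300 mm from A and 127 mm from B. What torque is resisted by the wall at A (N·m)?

2.32 N·m

Compatibility: T_A·a/J_AC = T_B·b/J_CB with T_A + T_B = T₀.
J_AC = 1.29×10^-9 m⁴, J_CB = 1.28×10^-8 m⁴, so T_A = T₀·(J_AC/a)/((J_AC/a)+(J_CB/b)) = 2.316 N·m, T_B = 54.38 N·m.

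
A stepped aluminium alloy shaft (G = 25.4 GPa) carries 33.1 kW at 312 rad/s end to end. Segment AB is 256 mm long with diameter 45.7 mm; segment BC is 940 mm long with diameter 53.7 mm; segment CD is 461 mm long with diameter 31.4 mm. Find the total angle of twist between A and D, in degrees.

1.57°

ω = 312 rad/s, so T = P/ω = 33.1×10³ / 312.0 = 106.1 N·m.
J_AB = π(0.0457)⁴/32 = 4.28×10^-7 m⁴; J_BC = π(0.0537)⁴/32 = 8.16×10^-7 m⁴; J_CD = π(0.0314)⁴/32 = 9.54×10^-8 m⁴.
θ = (T/G)·Σ L_i/J_i = (106.1/25.4×10⁹)·(0.256/4.28×10^-7 + 0.940/8.16×10^-7 + 0.461/9.54×10^-8) = 0.02748 rad.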